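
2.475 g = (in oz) 0.0873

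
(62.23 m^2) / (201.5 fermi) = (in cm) 3.088e+16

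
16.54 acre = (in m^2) 6.694e+04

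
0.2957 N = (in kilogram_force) 0.03015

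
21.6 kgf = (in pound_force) 47.62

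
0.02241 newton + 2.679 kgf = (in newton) 26.29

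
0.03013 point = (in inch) 0.0004185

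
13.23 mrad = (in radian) 0.01323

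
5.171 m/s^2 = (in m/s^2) 5.171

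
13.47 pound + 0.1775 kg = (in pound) 13.86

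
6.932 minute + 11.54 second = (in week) 0.0007068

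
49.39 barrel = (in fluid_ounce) 2.655e+05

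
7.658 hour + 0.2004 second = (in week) 0.04558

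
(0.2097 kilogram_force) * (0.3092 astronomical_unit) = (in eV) 5.937e+29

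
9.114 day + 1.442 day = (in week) 1.508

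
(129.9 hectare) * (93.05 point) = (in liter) 4.264e+07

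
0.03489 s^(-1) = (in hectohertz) 0.0003489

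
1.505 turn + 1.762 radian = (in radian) 11.22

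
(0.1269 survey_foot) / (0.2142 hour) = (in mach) 1.473e-07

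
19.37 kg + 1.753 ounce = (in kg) 19.42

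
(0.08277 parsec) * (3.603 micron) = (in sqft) 9.905e+10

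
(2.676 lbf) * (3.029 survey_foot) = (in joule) 10.99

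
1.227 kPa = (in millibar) 12.27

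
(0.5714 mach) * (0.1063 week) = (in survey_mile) 7772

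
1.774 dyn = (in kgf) 1.809e-06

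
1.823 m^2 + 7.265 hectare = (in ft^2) 7.82e+05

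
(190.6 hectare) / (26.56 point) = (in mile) 1.264e+05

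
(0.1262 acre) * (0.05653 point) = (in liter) 10.18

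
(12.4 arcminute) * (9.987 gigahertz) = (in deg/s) 2.064e+09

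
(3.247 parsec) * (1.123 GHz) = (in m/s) 1.125e+26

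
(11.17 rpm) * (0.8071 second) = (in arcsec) 1.947e+05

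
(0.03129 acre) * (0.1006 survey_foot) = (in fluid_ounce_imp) 1.367e+05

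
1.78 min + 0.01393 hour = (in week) 0.0002595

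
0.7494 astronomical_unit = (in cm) 1.121e+13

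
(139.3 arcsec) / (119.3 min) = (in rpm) 9.01e-07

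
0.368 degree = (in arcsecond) 1325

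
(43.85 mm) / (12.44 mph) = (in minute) 0.0001314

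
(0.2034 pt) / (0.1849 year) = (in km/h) 4.43e-11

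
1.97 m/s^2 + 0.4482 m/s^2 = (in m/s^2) 2.418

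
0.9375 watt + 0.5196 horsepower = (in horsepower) 0.5209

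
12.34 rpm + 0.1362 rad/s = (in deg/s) 81.84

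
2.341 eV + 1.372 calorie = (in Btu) 0.005441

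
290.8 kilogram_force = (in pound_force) 641.1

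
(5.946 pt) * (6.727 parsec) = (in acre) 1.076e+11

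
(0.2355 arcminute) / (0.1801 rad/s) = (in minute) 6.339e-06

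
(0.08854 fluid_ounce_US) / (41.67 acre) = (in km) 1.553e-14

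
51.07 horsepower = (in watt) 3.808e+04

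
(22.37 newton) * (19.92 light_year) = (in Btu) 3.996e+15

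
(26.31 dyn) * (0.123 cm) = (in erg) 3.236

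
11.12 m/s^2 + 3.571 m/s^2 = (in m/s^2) 14.69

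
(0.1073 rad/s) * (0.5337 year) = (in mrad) 1.806e+09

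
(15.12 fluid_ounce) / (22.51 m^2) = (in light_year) 2.1e-21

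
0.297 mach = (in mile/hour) 226.2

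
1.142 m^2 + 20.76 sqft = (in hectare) 0.0003071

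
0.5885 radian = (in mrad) 588.5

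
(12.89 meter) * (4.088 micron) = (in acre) 1.302e-08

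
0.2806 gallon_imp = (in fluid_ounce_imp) 44.9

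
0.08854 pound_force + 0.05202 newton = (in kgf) 0.04547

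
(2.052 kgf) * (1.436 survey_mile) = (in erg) 4.651e+11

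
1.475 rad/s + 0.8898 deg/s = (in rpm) 14.23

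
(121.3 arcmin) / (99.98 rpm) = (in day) 3.901e-08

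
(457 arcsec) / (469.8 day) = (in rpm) 5.212e-10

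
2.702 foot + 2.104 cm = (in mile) 0.0005248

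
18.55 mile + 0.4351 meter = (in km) 29.85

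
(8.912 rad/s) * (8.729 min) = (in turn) 742.9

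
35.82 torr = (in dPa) 4.776e+04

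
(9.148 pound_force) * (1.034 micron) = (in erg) 420.8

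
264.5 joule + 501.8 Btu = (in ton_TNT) 0.0001266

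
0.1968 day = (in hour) 4.723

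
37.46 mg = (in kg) 3.746e-05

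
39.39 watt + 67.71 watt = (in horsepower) 0.1436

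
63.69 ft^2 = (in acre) 0.001462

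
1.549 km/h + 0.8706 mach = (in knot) 577.1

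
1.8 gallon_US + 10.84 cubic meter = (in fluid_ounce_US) 3.668e+05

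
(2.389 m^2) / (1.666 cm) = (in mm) 1.434e+05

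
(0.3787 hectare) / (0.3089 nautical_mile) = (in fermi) 6.62e+15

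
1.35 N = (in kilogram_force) 0.1377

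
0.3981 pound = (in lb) 0.3981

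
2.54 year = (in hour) 2.225e+04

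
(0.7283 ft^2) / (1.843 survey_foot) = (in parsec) 3.903e-18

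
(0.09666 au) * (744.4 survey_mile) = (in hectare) 1.732e+12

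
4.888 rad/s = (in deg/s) 280.1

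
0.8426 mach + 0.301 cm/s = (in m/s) 286.9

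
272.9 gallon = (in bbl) 6.498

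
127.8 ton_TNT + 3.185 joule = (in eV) 3.337e+30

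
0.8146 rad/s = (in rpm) 7.779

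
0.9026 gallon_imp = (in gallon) 1.084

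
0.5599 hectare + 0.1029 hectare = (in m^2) 6628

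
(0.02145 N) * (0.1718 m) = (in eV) 2.3e+16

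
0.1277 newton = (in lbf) 0.02871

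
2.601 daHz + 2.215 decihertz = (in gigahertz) 2.623e-08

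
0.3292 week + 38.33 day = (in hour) 975.2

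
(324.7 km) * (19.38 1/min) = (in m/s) 1.049e+05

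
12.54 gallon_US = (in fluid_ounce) 1605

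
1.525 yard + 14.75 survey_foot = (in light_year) 6.226e-16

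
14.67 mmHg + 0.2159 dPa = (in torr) 14.67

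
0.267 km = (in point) 7.569e+05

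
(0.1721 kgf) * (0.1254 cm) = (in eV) 1.321e+16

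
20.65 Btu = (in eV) 1.36e+23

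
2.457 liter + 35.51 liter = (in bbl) 0.2388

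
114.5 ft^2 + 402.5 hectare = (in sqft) 4.332e+07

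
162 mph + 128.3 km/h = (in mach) 0.3174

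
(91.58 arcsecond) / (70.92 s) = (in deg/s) 0.0003587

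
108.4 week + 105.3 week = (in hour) 3.59e+04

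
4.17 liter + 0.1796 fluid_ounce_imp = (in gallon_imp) 0.9184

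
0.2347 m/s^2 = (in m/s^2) 0.2347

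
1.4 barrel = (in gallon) 58.8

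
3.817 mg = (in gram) 0.003817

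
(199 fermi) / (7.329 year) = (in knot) 1.674e-21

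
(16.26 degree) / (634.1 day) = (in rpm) 4.946e-08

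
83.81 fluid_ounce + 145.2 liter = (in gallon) 39.01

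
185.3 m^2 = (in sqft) 1995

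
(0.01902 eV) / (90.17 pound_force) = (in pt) 2.154e-20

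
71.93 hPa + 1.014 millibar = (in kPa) 7.294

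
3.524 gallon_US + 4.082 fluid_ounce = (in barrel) 0.08466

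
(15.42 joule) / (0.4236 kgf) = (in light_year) 3.924e-16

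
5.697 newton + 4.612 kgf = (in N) 50.93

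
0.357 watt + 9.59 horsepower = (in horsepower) 9.59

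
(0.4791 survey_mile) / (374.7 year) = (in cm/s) 6.525e-06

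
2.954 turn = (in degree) 1063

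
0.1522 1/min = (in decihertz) 0.02537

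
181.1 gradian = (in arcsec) 5.868e+05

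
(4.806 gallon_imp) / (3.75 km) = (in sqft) 6.271e-05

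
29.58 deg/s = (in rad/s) 0.5163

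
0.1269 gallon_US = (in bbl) 0.003021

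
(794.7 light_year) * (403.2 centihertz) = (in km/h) 1.091e+20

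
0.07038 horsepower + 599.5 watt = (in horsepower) 0.8743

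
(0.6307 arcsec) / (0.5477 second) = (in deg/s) 0.0003199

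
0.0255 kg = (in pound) 0.05622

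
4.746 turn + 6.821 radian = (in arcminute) 1.26e+05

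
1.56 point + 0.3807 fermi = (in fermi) 5.503e+11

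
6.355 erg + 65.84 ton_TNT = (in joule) 2.755e+11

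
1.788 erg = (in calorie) 4.273e-08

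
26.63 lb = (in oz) 426.1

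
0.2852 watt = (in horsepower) 0.0003825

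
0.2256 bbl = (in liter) 35.87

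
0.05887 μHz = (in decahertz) 5.887e-09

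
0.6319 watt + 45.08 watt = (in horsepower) 0.0613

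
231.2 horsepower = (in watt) 1.724e+05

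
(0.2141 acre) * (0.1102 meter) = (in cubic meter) 95.48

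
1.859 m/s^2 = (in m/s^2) 1.859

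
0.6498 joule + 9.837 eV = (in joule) 0.6498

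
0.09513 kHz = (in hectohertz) 0.9513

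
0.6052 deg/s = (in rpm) 0.1009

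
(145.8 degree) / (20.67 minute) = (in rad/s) 0.002052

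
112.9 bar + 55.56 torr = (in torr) 8.474e+04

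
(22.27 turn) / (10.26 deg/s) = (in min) 13.02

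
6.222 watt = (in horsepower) 0.008344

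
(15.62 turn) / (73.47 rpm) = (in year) 4.045e-07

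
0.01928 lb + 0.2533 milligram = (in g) 8.746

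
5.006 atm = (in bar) 5.072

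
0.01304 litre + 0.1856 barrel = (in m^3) 0.02952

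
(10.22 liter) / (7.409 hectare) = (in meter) 1.379e-07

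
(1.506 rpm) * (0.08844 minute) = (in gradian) 53.28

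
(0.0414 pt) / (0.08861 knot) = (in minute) 5.34e-06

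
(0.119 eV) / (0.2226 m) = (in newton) 8.565e-20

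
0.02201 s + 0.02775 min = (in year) 5.349e-08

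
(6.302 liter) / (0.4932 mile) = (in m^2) 7.94e-06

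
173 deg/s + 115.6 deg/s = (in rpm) 48.1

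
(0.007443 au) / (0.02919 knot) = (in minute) 1.236e+09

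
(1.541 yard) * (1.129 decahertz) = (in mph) 35.59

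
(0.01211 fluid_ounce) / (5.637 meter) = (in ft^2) 6.839e-07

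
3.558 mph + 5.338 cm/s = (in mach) 0.004828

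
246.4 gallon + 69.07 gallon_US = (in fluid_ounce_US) 4.038e+04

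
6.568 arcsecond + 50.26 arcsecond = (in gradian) 0.01754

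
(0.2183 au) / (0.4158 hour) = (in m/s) 2.182e+07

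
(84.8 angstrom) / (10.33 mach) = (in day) 2.79e-17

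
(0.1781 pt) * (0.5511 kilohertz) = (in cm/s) 3.463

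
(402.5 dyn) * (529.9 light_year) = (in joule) 2.018e+16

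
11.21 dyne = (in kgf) 1.143e-05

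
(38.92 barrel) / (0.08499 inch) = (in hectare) 0.2866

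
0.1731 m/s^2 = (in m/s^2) 0.1731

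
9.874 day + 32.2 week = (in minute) 3.388e+05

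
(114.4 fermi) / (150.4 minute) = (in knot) 2.464e-17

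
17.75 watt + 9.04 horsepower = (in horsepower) 9.064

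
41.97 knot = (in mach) 0.06341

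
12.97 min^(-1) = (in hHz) 0.002162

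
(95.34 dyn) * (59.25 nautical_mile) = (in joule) 104.6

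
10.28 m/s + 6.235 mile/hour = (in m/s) 13.07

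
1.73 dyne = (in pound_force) 3.889e-06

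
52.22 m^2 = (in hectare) 0.005222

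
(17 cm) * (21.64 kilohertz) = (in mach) 10.8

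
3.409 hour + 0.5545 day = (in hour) 16.72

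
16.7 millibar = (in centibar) 1.67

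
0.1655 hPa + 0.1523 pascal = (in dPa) 167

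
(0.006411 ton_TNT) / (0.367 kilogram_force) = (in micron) 7.453e+12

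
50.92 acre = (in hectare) 20.61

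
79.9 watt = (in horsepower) 0.1071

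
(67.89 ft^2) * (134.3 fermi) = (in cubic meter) 8.471e-13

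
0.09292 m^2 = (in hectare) 9.292e-06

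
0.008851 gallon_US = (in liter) 0.0335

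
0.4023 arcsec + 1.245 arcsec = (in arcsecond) 1.647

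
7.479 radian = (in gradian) 476.1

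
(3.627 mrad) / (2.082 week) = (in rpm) 2.751e-08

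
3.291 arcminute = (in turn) 0.0001524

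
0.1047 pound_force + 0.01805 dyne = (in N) 0.4657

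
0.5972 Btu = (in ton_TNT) 1.506e-07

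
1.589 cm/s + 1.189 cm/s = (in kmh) 0.1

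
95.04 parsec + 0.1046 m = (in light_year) 310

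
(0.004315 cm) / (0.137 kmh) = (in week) 1.875e-09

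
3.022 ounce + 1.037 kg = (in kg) 1.123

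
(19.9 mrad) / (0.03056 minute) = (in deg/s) 0.6218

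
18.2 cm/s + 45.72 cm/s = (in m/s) 0.6392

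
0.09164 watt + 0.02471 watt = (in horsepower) 0.000156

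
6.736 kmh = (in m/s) 1.871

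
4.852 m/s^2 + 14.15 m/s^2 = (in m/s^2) 19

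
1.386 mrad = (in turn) 0.0002206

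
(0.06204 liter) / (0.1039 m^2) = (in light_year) 6.311e-20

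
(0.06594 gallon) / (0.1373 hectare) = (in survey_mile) 1.13e-10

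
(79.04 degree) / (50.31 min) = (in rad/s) 0.000457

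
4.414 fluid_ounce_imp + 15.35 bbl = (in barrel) 15.35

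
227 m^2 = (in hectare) 0.0227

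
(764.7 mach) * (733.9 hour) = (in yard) 7.523e+11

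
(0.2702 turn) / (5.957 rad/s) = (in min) 0.00475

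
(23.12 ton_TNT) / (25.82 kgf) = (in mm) 3.82e+11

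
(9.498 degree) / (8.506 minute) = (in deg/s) 0.01861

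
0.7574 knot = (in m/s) 0.3896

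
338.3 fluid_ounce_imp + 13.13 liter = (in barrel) 0.143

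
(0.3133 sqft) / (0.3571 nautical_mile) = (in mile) 2.735e-08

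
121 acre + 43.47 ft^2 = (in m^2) 4.897e+05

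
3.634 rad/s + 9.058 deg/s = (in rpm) 36.21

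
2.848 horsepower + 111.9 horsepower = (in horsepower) 114.7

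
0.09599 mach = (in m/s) 32.68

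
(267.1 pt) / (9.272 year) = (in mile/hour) 7.209e-10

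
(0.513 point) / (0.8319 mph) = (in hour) 1.352e-07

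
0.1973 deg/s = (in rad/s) 0.003444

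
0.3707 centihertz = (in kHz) 3.707e-06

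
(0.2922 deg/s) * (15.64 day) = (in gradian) 4.387e+05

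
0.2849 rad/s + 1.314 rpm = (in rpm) 4.035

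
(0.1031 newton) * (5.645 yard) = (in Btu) 0.0005044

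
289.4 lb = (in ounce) 4630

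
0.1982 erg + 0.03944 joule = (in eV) 2.462e+17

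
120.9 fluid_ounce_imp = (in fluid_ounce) 116.2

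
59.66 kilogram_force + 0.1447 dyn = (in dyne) 5.851e+07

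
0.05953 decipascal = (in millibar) 5.953e-05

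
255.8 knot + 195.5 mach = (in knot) 1.297e+05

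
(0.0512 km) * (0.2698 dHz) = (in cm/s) 138.1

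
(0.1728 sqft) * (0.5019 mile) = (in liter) 1.297e+04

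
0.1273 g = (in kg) 0.0001273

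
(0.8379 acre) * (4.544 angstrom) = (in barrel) 9.691e-06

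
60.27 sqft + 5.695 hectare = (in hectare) 5.696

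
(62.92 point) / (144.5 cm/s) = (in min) 0.000256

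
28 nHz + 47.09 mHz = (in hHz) 0.0004709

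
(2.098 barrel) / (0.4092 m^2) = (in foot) 2.674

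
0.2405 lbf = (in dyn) 1.07e+05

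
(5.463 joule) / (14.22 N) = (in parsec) 1.245e-17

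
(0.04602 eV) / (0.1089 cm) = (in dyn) 6.771e-13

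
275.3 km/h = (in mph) 171.1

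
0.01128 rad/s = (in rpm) 0.1077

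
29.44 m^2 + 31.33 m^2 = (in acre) 0.01502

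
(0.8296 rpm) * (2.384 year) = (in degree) 3.742e+08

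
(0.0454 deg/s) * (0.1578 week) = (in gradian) 4814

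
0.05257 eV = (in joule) 8.423e-21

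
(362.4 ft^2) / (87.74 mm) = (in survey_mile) 0.2384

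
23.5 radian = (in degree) 1346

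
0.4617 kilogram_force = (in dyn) 4.528e+05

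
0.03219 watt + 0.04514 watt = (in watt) 0.07733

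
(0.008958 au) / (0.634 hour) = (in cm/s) 5.871e+07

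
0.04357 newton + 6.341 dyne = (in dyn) 4363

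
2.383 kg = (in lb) 5.254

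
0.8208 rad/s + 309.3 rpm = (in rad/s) 33.21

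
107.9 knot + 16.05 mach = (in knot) 1.073e+04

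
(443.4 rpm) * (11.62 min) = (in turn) 5152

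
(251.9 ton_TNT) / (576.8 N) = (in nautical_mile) 9.866e+05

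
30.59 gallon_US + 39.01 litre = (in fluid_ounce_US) 5235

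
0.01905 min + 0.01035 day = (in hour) 0.2487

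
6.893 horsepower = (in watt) 5140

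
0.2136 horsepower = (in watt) 159.3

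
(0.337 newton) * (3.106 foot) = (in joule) 0.319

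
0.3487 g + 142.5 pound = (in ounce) 2280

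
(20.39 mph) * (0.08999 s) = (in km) 0.0008203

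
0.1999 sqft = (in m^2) 0.01857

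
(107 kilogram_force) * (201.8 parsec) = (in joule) 6.534e+21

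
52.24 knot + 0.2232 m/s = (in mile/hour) 60.62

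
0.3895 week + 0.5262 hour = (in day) 2.748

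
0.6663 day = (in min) 959.5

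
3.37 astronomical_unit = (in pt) 1.429e+15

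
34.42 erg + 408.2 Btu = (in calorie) 1.029e+05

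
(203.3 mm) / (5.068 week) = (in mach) 1.948e-10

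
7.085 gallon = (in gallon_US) 7.085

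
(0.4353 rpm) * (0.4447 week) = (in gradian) 7.805e+05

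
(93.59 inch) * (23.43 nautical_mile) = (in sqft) 1.11e+06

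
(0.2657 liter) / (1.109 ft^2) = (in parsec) 8.358e-20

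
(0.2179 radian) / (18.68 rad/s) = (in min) 0.0001944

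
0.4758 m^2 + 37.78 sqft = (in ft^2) 42.9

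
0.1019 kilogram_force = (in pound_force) 0.2247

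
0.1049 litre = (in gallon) 0.02771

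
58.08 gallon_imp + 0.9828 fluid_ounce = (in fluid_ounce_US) 8929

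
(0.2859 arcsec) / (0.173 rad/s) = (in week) 1.325e-11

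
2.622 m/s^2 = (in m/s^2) 2.622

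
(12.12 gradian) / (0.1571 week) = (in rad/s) 2.004e-06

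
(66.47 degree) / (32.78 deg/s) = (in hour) 0.0005633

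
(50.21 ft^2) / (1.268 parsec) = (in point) 3.379e-13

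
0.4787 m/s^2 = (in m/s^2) 0.4787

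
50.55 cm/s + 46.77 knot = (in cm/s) 2457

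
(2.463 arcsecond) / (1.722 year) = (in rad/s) 2.199e-13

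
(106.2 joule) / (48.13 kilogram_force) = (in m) 0.225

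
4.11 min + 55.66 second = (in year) 9.585e-06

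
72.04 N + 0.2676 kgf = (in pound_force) 16.79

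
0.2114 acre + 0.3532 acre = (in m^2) 2285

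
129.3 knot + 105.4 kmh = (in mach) 0.2813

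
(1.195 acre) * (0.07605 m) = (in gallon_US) 9.716e+04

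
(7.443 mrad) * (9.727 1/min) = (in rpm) 0.01152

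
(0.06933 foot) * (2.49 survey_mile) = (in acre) 0.02093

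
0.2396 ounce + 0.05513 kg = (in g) 61.92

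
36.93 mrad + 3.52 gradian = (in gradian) 5.871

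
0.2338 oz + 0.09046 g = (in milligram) 6719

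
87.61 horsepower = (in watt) 6.533e+04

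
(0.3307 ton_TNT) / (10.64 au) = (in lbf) 0.0001954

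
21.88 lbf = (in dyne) 9.733e+06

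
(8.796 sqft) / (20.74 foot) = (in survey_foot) 0.4241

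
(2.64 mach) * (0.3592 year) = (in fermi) 1.018e+25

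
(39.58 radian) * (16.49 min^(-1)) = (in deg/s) 623.3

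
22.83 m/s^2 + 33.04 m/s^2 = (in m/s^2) 55.87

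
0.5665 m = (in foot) 1.859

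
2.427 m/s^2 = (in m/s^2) 2.427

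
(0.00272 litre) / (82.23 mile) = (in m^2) 2.055e-11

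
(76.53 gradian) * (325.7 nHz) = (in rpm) 3.739e-06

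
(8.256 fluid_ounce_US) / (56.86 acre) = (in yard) 1.16e-09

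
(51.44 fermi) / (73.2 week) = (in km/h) 4.183e-21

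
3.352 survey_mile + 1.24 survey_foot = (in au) 3.606e-08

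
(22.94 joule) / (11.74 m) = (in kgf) 0.1993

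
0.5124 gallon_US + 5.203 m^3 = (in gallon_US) 1375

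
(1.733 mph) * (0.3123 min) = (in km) 0.01452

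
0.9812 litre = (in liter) 0.9812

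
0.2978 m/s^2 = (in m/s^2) 0.2978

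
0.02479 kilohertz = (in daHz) 2.479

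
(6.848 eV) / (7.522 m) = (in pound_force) 3.279e-20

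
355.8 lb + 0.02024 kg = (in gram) 1.614e+05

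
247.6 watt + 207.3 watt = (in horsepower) 0.61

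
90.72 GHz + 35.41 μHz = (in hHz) 9.072e+08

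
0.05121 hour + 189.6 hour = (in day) 7.902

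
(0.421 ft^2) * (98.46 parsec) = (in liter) 1.188e+20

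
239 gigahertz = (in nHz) 2.39e+20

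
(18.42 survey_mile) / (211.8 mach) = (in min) 0.006851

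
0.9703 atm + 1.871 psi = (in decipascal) 1.112e+06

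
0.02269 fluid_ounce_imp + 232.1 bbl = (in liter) 3.69e+04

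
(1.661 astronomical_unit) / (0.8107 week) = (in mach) 1488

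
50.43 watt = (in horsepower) 0.06763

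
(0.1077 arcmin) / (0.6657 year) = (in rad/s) 1.492e-12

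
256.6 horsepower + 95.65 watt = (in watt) 1.914e+05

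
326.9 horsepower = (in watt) 2.438e+05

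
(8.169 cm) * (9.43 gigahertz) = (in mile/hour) 1.723e+09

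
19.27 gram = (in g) 19.27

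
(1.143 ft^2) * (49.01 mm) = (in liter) 5.204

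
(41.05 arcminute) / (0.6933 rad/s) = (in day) 1.993e-07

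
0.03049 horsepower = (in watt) 22.74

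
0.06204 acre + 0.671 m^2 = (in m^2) 251.7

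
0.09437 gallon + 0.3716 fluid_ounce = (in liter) 0.3682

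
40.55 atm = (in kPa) 4109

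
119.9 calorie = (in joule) 501.7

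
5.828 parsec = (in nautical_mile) 9.71e+13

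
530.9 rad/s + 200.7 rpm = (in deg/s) 3.162e+04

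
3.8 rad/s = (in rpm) 36.29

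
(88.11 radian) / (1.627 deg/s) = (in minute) 51.71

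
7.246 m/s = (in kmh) 26.09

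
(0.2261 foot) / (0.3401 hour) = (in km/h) 0.0002026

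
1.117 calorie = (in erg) 4.674e+07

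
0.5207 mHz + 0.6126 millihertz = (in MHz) 1.133e-09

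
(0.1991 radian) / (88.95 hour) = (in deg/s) 3.562e-05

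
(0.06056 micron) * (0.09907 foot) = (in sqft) 1.968e-08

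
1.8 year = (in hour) 1.577e+04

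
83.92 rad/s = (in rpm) 801.4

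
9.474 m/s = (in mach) 0.02782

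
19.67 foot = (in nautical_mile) 0.003237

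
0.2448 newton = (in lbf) 0.05503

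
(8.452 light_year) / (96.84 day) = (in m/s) 9.557e+09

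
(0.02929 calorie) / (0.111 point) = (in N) 3130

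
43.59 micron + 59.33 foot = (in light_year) 1.911e-15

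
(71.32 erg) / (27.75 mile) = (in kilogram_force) 1.628e-11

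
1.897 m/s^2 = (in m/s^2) 1.897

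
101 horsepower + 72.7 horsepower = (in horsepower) 173.7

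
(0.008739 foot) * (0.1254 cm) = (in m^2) 3.34e-06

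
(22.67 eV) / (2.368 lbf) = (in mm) 3.448e-16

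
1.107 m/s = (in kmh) 3.985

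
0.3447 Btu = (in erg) 3.637e+09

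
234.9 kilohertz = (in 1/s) 2.349e+05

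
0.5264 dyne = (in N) 5.264e-06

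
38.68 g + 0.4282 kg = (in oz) 16.47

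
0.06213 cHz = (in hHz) 6.213e-06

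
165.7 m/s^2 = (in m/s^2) 165.7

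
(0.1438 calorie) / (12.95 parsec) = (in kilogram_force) 1.535e-19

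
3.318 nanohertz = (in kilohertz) 3.318e-12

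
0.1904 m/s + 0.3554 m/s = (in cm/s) 54.58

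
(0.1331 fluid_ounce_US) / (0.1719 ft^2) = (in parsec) 7.988e-21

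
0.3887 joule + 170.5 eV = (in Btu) 0.0003684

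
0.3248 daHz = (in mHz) 3248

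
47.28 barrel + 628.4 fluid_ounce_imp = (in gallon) 1990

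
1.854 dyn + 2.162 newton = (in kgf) 0.2205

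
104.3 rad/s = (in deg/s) 5976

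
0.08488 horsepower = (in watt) 63.3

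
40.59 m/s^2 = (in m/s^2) 40.59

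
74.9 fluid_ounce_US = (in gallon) 0.5852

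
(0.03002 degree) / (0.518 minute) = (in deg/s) 0.0009659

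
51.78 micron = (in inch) 0.002039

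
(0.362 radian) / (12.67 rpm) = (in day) 3.158e-06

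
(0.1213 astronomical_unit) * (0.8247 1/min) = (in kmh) 8.979e+08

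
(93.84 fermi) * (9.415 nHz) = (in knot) 1.717e-21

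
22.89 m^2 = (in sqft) 246.4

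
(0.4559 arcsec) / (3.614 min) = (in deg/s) 5.84e-07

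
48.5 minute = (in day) 0.03368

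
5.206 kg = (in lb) 11.48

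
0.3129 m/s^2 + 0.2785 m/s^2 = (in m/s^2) 0.5914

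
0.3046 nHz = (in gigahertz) 3.046e-19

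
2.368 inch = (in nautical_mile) 3.248e-05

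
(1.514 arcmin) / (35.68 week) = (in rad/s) 2.041e-11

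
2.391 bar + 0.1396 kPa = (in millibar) 2392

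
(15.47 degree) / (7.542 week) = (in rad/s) 5.919e-08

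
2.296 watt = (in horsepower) 0.003079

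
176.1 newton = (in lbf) 39.59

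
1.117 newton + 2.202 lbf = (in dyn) 1.091e+06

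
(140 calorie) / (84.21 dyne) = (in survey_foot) 2.282e+06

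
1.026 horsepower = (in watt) 765.1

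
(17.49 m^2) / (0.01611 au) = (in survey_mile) 4.509e-12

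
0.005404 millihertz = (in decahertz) 5.404e-07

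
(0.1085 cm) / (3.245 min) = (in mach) 1.637e-08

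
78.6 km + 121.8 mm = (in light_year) 8.308e-12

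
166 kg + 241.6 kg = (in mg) 4.076e+08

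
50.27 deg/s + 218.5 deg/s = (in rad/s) 4.691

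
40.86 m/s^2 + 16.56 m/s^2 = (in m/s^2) 57.42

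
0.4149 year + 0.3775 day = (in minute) 2.186e+05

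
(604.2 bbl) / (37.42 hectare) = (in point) 0.7277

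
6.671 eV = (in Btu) 1.013e-21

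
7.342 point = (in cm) 0.259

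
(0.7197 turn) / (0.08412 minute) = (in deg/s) 51.33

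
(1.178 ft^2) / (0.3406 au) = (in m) 2.148e-12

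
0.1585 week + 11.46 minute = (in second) 9.655e+04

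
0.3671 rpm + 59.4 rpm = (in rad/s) 6.259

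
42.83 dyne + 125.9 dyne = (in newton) 0.001687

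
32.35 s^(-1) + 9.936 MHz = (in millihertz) 9.936e+09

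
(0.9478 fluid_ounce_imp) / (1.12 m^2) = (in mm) 0.02404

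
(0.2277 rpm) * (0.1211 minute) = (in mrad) 173.3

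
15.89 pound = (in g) 7208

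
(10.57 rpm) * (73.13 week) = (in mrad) 4.896e+10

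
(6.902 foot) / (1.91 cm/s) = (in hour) 0.0306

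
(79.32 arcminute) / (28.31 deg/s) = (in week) 7.721e-08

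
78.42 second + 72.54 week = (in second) 4.387e+07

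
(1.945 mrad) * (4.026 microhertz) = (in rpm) 7.478e-08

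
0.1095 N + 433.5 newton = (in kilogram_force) 44.22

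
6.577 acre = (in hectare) 2.662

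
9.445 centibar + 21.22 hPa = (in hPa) 115.7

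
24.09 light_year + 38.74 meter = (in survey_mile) 1.416e+14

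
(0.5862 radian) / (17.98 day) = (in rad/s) 3.773e-07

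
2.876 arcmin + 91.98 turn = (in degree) 3.311e+04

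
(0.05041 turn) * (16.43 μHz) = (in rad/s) 5.204e-06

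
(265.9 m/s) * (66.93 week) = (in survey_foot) 3.531e+10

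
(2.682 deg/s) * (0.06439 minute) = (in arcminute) 621.7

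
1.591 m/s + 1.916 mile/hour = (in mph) 5.475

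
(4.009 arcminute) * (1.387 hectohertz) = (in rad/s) 0.1617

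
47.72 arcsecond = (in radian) 0.0002314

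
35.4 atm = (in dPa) 3.587e+07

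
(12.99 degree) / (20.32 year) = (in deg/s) 2.027e-08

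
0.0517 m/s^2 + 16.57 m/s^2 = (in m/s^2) 16.62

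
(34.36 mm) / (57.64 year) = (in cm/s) 1.89e-09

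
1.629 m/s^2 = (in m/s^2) 1.629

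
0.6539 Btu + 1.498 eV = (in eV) 4.306e+21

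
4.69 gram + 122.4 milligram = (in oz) 0.1698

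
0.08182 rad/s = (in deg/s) 4.688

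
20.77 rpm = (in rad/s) 2.175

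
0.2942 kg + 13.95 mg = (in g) 294.2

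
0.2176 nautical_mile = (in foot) 1322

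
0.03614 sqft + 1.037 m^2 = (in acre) 0.0002571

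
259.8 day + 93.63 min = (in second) 2.245e+07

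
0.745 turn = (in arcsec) 9.655e+05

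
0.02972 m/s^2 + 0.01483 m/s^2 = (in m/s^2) 0.04455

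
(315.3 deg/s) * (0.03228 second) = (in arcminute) 610.7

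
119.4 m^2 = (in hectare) 0.01194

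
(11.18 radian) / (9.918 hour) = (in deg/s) 0.01794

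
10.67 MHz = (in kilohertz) 1.067e+04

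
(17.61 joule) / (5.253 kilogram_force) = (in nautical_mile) 0.0001846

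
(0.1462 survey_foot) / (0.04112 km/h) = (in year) 1.237e-07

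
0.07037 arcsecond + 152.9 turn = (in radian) 960.7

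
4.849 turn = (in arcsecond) 6.284e+06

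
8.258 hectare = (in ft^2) 8.889e+05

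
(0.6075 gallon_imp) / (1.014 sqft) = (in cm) 2.932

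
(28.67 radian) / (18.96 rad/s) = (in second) 1.512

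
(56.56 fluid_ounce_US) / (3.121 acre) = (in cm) 1.324e-05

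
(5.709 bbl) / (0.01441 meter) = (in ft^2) 678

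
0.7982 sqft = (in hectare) 7.416e-06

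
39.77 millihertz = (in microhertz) 3.977e+04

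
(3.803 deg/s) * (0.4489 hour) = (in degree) 6146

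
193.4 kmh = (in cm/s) 5372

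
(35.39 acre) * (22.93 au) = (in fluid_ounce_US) 1.661e+22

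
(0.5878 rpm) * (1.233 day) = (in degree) 3.757e+05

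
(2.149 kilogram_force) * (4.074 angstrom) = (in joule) 8.586e-09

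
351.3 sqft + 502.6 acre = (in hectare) 203.4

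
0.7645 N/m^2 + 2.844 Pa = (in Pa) 3.608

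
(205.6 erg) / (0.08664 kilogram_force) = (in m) 2.42e-05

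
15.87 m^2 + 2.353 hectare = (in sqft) 2.534e+05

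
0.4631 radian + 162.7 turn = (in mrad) 1.023e+06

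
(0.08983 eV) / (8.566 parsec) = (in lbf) 1.224e-38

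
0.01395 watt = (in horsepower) 1.871e-05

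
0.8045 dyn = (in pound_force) 1.809e-06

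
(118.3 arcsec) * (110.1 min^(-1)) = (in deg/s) 0.0603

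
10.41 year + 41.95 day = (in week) 548.8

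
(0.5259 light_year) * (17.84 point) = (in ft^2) 3.37e+14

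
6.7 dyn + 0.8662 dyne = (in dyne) 7.566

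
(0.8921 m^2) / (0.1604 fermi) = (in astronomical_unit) 3.718e+04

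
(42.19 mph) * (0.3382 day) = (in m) 5.511e+05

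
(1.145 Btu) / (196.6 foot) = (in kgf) 2.056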